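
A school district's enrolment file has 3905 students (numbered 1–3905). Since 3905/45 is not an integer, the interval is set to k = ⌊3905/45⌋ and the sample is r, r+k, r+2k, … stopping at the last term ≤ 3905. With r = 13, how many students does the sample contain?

k = ⌊3905/45⌋ = 86
Achieved size = ⌊(3905 − 13)/86⌋ + 1 = ⌊3892/86⌋ + 1 = 45 + 1 = 46
(last selection: 13 + 45×86 = 3883 ≤ 3905; next would be 3969 > 3905)

46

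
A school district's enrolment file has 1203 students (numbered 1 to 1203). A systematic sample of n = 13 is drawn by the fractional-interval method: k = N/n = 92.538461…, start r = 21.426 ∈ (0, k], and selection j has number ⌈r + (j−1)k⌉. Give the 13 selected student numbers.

j=1: r + 0k = 21.426 → ⌈·⌉ = 22
j=2: r + 1k = 113.964461… → ⌈·⌉ = 114
j=3: r + 2k = 206.502923… → ⌈·⌉ = 207
j=4: r + 3k = 299.041384… → ⌈·⌉ = 300
j=5: r + 4k = 391.579846… → ⌈·⌉ = 392
j=6: r + 5k = 484.118307… → ⌈·⌉ = 485
j=7: r + 6k = 576.656769… → ⌈·⌉ = 577
j=8: r + 7k = 669.195230… → ⌈·⌉ = 670
j=9: r + 8k = 761.733692… → ⌈·⌉ = 762
j=10: r + 9k = 854.272153… → ⌈·⌉ = 855
j=11: r + 10k = 946.810615… → ⌈·⌉ = 947
j=12: r + 11k = 1039.349076… → ⌈·⌉ = 1040
j=13: r + 12k = 1131.887538… → ⌈·⌉ = 1132

22, 114, 207, 300, 392, 485, 577, 670, 762, 855, 947, 1040, 1132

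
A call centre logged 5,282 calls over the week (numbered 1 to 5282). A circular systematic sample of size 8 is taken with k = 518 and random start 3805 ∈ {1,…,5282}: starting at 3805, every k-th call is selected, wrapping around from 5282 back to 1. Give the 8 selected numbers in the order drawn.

3805, 4323, 4841, 77, 595, 1113, 1631, 2149

Selection 1: 3805
Selection 2: 3805 + 518 = 4323
Selection 3: 4323 + 518 = 4841
Selection 4: 4841 + 518 = 5359 → 5359 − 5282 = 77
Selection 5: 77 + 518 = 595
Selection 6: 595 + 518 = 1113
Selection 7: 1113 + 518 = 1631
Selection 8: 1631 + 518 = 2149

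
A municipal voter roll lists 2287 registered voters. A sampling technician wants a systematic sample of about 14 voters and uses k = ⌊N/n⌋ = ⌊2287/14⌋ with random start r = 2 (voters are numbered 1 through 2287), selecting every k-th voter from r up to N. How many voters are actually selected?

15

k = ⌊2287/14⌋ = 163
Achieved size = ⌊(2287 − 2)/163⌋ + 1 = ⌊2285/163⌋ + 1 = 14 + 1 = 15
(last selection: 2 + 14×163 = 2284 ≤ 2287; next would be 2447 > 2287)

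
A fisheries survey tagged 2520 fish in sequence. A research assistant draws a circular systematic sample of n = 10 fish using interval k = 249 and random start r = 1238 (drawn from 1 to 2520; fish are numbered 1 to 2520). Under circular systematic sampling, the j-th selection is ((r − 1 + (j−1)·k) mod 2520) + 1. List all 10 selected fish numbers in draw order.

Selection 1: 1238
Selection 2: 1238 + 249 = 1487
Selection 3: 1487 + 249 = 1736
Selection 4: 1736 + 249 = 1985
Selection 5: 1985 + 249 = 2234
Selection 6: 2234 + 249 = 2483
Selection 7: 2483 + 249 = 2732 → 2732 − 2520 = 212
Selection 8: 212 + 249 = 461
Selection 9: 461 + 249 = 710
Selection 10: 710 + 249 = 959

1238, 1487, 1736, 1985, 2234, 2483, 212, 461, 710, 959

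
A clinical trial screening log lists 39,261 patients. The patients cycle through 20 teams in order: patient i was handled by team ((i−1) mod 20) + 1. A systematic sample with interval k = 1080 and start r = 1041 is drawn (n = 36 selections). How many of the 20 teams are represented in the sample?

1

Consecutive selections differ by k = 1080, so their team numbers differ by 1080 mod 20 = 0.
gcd(1080, 20) = 20, so the sample visits 20/20 = 1 distinct residues mod 20.
Start 1041 is team 1; the teams hit are 1.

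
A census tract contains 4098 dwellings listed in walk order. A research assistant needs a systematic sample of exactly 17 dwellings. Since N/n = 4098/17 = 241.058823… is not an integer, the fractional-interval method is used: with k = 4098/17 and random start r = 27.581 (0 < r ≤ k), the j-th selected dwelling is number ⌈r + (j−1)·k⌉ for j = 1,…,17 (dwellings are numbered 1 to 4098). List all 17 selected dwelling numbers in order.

j=1: r + 0k = 27.581 → ⌈·⌉ = 28
j=2: r + 1k = 268.639823… → ⌈·⌉ = 269
j=3: r + 2k = 509.698647… → ⌈·⌉ = 510
j=4: r + 3k = 750.757470… → ⌈·⌉ = 751
j=5: r + 4k = 991.816294… → ⌈·⌉ = 992
j=6: r + 5k = 1232.875117… → ⌈·⌉ = 1233
j=7: r + 6k = 1473.933941… → ⌈·⌉ = 1474
j=8: r + 7k = 1714.992764… → ⌈·⌉ = 1715
j=9: r + 8k = 1956.051588… → ⌈·⌉ = 1957
j=10: r + 9k = 2197.110411… → ⌈·⌉ = 2198
j=11: r + 10k = 2438.169235… → ⌈·⌉ = 2439
j=12: r + 11k = 2679.228058… → ⌈·⌉ = 2680
j=13: r + 12k = 2920.286882… → ⌈·⌉ = 2921
j=14: r + 13k = 3161.345705… → ⌈·⌉ = 3162
j=15: r + 14k = 3402.404529… → ⌈·⌉ = 3403
j=16: r + 15k = 3643.463352… → ⌈·⌉ = 3644
j=17: r + 16k = 3884.522176… → ⌈·⌉ = 3885

28, 269, 510, 751, 992, 1233, 1474, 1715, 1957, 2198, 2439, 2680, 2921, 3162, 3403, 3644, 3885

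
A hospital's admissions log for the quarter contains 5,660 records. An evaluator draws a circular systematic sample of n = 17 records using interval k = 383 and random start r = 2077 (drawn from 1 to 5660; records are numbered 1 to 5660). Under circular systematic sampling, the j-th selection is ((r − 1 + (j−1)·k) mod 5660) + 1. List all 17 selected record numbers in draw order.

Selection 1: 2077
Selection 2: 2077 + 383 = 2460
Selection 3: 2460 + 383 = 2843
Selection 4: 2843 + 383 = 3226
Selection 5: 3226 + 383 = 3609
Selection 6: 3609 + 383 = 3992
Selection 7: 3992 + 383 = 4375
Selection 8: 4375 + 383 = 4758
Selection 9: 4758 + 383 = 5141
Selection 10: 5141 + 383 = 5524
Selection 11: 5524 + 383 = 5907 → 5907 − 5660 = 247
Selection 12: 247 + 383 = 630
Selection 13: 630 + 383 = 1013
Selection 14: 1013 + 383 = 1396
Selection 15: 1396 + 383 = 1779
Selection 16: 1779 + 383 = 2162
Selection 17: 2162 + 383 = 2545

2077, 2460, 2843, 3226, 3609, 3992, 4375, 4758, 5141, 5524, 247, 630, 1013, 1396, 1779, 2162, 2545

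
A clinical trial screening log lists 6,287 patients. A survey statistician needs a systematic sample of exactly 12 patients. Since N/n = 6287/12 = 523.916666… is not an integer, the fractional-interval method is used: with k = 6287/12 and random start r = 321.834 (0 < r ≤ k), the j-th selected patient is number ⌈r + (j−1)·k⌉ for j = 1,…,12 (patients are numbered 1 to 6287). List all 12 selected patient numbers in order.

j=1: r + 0k = 321.834 → ⌈·⌉ = 322
j=2: r + 1k = 845.750666… → ⌈·⌉ = 846
j=3: r + 2k = 1369.667333… → ⌈·⌉ = 1370
j=4: r + 3k = 1893.584 → ⌈·⌉ = 1894
j=5: r + 4k = 2417.500666… → ⌈·⌉ = 2418
j=6: r + 5k = 2941.417333… → ⌈·⌉ = 2942
j=7: r + 6k = 3465.334 → ⌈·⌉ = 3466
j=8: r + 7k = 3989.250666… → ⌈·⌉ = 3990
j=9: r + 8k = 4513.167333… → ⌈·⌉ = 4514
j=10: r + 9k = 5037.084 → ⌈·⌉ = 5038
j=11: r + 10k = 5561.000666… → ⌈·⌉ = 5562
j=12: r + 11k = 6084.917333… → ⌈·⌉ = 6085

322, 846, 1370, 1894, 2418, 2942, 3466, 3990, 4514, 5038, 5562, 6085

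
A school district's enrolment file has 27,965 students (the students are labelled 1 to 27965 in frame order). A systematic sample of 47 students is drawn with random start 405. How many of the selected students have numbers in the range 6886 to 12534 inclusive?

10

k = 27965/47 = 595
First selection ≥ 6886: 405 + ⌈(6886−405)/595⌉·595 = 405 + 11×595 = 6950
Last selection ≤ 12534: 405 + ⌊(12534−405)/595⌋·595 = 405 + 20×595 = 12305
Count = 20 − 11 + 1 = 10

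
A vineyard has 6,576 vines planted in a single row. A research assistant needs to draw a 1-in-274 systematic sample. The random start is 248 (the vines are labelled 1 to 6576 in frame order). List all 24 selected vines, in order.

vine 1: 248
vine 2: 248 + 274 = 522
vine 3: 522 + 274 = 796
vine 4: 796 + 274 = 1070
vine 5: 1070 + 274 = 1344
vine 6: 1344 + 274 = 1618
vine 7: 1618 + 274 = 1892
vine 8: 1892 + 274 = 2166
vine 9: 2166 + 274 = 2440
vine 10: 2440 + 274 = 2714
vine 11: 2714 + 274 = 2988
vine 12: 2988 + 274 = 3262
vine 13: 3262 + 274 = 3536
vine 14: 3536 + 274 = 3810
vine 15: 3810 + 274 = 4084
vine 16: 4084 + 274 = 4358
vine 17: 4358 + 274 = 4632
vine 18: 4632 + 274 = 4906
vine 19: 4906 + 274 = 5180
vine 20: 5180 + 274 = 5454
vine 21: 5454 + 274 = 5728
vine 22: 5728 + 274 = 6002
vine 23: 6002 + 274 = 6276
vine 24: 6276 + 274 = 6550

248, 522, 796, 1070, 1344, 1618, 1892, 2166, 2440, 2714, 2988, 3262, 3536, 3810, 4084, 4358, 4632, 4906, 5180, 5454, 5728, 6002, 6276, 6550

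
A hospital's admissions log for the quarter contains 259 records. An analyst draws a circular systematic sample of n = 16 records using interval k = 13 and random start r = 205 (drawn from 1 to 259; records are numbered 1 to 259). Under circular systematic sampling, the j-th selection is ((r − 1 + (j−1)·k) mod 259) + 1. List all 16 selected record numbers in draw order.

Selection 1: 205
Selection 2: 205 + 13 = 218
Selection 3: 218 + 13 = 231
Selection 4: 231 + 13 = 244
Selection 5: 244 + 13 = 257
Selection 6: 257 + 13 = 270 → 270 − 259 = 11
Selection 7: 11 + 13 = 24
Selection 8: 24 + 13 = 37
Selection 9: 37 + 13 = 50
Selection 10: 50 + 13 = 63
Selection 11: 63 + 13 = 76
Selection 12: 76 + 13 = 89
Selection 13: 89 + 13 = 102
Selection 14: 102 + 13 = 115
Selection 15: 115 + 13 = 128
Selection 16: 128 + 13 = 141

205, 218, 231, 244, 257, 11, 24, 37, 50, 63, 76, 89, 102, 115, 128, 141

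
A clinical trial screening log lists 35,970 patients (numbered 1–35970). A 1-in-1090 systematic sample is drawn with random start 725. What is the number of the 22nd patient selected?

k = 1090
22nd selection = r + (22−1)·k = 725 + 21×1090 = 725 + 22890 = 23615

23615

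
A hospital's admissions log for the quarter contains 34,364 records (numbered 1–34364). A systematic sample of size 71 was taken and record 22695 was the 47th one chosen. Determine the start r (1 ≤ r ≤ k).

431

k = 34364/71 = 484
r = 22695 − (47−1)×484 = 22695 − 22264 = 431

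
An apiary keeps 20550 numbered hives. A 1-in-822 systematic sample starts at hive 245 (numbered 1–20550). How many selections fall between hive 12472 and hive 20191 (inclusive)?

k = 822
First selection ≥ 12472: 245 + ⌈(12472−245)/822⌉·822 = 245 + 15×822 = 12575
Last selection ≤ 20191: 245 + ⌊(20191−245)/822⌋·822 = 245 + 24×822 = 19973
Count = 24 − 15 + 1 = 10

10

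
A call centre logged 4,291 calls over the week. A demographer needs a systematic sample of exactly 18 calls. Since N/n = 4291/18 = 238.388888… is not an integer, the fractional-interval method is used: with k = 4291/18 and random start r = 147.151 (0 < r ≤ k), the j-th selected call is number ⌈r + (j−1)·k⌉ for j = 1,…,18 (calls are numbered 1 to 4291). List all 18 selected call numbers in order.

j=1: r + 0k = 147.151 → ⌈·⌉ = 148
j=2: r + 1k = 385.539888… → ⌈·⌉ = 386
j=3: r + 2k = 623.928777… → ⌈·⌉ = 624
j=4: r + 3k = 862.317666… → ⌈·⌉ = 863
j=5: r + 4k = 1100.706555… → ⌈·⌉ = 1101
j=6: r + 5k = 1339.095444… → ⌈·⌉ = 1340
j=7: r + 6k = 1577.484333… → ⌈·⌉ = 1578
j=8: r + 7k = 1815.873222… → ⌈·⌉ = 1816
j=9: r + 8k = 2054.262111… → ⌈·⌉ = 2055
j=10: r + 9k = 2292.651 → ⌈·⌉ = 2293
j=11: r + 10k = 2531.039888… → ⌈·⌉ = 2532
j=12: r + 11k = 2769.428777… → ⌈·⌉ = 2770
j=13: r + 12k = 3007.817666… → ⌈·⌉ = 3008
j=14: r + 13k = 3246.206555… → ⌈·⌉ = 3247
j=15: r + 14k = 3484.595444… → ⌈·⌉ = 3485
j=16: r + 15k = 3722.984333… → ⌈·⌉ = 3723
j=17: r + 16k = 3961.373222… → ⌈·⌉ = 3962
j=18: r + 17k = 4199.762111… → ⌈·⌉ = 4200

148, 386, 624, 863, 1101, 1340, 1578, 1816, 2055, 2293, 2532, 2770, 3008, 3247, 3485, 3723, 3962, 4200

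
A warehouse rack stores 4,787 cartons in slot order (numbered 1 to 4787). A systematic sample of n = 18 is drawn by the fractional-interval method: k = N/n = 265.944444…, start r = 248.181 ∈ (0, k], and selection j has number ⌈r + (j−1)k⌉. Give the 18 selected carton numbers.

j=1: r + 0k = 248.181 → ⌈·⌉ = 249
j=2: r + 1k = 514.125444… → ⌈·⌉ = 515
j=3: r + 2k = 780.069888… → ⌈·⌉ = 781
j=4: r + 3k = 1046.014333… → ⌈·⌉ = 1047
j=5: r + 4k = 1311.958777… → ⌈·⌉ = 1312
j=6: r + 5k = 1577.903222… → ⌈·⌉ = 1578
j=7: r + 6k = 1843.847666… → ⌈·⌉ = 1844
j=8: r + 7k = 2109.792111… → ⌈·⌉ = 2110
j=9: r + 8k = 2375.736555… → ⌈·⌉ = 2376
j=10: r + 9k = 2641.681 → ⌈·⌉ = 2642
j=11: r + 10k = 2907.625444… → ⌈·⌉ = 2908
j=12: r + 11k = 3173.569888… → ⌈·⌉ = 3174
j=13: r + 12k = 3439.514333… → ⌈·⌉ = 3440
j=14: r + 13k = 3705.458777… → ⌈·⌉ = 3706
j=15: r + 14k = 3971.403222… → ⌈·⌉ = 3972
j=16: r + 15k = 4237.347666… → ⌈·⌉ = 4238
j=17: r + 16k = 4503.292111… → ⌈·⌉ = 4504
j=18: r + 17k = 4769.236555… → ⌈·⌉ = 4770

249, 515, 781, 1047, 1312, 1578, 1844, 2110, 2376, 2642, 2908, 3174, 3440, 3706, 3972, 4238, 4504, 4770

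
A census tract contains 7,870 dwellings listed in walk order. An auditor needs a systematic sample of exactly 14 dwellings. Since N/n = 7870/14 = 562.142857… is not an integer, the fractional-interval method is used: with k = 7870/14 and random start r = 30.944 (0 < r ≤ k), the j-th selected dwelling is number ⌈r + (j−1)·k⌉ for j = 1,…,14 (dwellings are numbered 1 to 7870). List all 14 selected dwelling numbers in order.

j=1: r + 0k = 30.944 → ⌈·⌉ = 31
j=2: r + 1k = 593.086857… → ⌈·⌉ = 594
j=3: r + 2k = 1155.229714… → ⌈·⌉ = 1156
j=4: r + 3k = 1717.372571… → ⌈·⌉ = 1718
j=5: r + 4k = 2279.515428… → ⌈·⌉ = 2280
j=6: r + 5k = 2841.658285… → ⌈·⌉ = 2842
j=7: r + 6k = 3403.801142… → ⌈·⌉ = 3404
j=8: r + 7k = 3965.944 → ⌈·⌉ = 3966
j=9: r + 8k = 4528.086857… → ⌈·⌉ = 4529
j=10: r + 9k = 5090.229714… → ⌈·⌉ = 5091
j=11: r + 10k = 5652.372571… → ⌈·⌉ = 5653
j=12: r + 11k = 6214.515428… → ⌈·⌉ = 6215
j=13: r + 12k = 6776.658285… → ⌈·⌉ = 6777
j=14: r + 13k = 7338.801142… → ⌈·⌉ = 7339

31, 594, 1156, 1718, 2280, 2842, 3404, 3966, 4529, 5091, 5653, 6215, 6777, 7339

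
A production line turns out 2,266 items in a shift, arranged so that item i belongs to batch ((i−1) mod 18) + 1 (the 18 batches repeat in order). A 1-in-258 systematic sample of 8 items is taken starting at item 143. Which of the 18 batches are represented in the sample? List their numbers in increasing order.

5, 11, 17

Consecutive selections differ by k = 258, so their batch numbers differ by 258 mod 18 = 6.
gcd(258, 18) = 6, so the sample visits 18/6 = 3 distinct residues mod 18.
Start 143 is batch 17; the batches hit are 5, 11, 17.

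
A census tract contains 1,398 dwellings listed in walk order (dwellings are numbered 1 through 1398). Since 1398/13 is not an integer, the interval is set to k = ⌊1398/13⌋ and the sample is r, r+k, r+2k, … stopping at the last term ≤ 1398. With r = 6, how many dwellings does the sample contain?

k = ⌊1398/13⌋ = 107
Achieved size = ⌊(1398 − 6)/107⌋ + 1 = ⌊1392/107⌋ + 1 = 13 + 1 = 14
(last selection: 6 + 13×107 = 1397 ≤ 1398; next would be 1504 > 1398)

14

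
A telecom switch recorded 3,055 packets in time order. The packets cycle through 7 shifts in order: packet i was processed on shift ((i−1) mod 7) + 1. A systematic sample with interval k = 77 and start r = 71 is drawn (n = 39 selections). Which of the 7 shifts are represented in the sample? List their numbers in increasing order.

Consecutive selections differ by k = 77, so their shift numbers differ by 77 mod 7 = 0.
gcd(77, 7) = 7, so the sample visits 7/7 = 1 distinct residues mod 7.
Start 71 is shift 1; the shifts hit are 1.

1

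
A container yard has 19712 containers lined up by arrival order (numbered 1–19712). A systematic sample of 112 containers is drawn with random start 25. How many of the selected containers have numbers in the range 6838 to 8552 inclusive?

k = 19712/112 = 176
First selection ≥ 6838: 25 + ⌈(6838−25)/176⌉·176 = 25 + 39×176 = 6889
Last selection ≤ 8552: 25 + ⌊(8552−25)/176⌋·176 = 25 + 48×176 = 8473
Count = 48 − 39 + 1 = 10

10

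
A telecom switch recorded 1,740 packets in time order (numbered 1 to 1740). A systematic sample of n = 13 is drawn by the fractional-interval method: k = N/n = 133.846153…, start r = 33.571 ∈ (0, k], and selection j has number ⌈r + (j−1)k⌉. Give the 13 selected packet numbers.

34, 168, 302, 436, 569, 703, 837, 971, 1105, 1239, 1373, 1506, 1640

j=1: r + 0k = 33.571 → ⌈·⌉ = 34
j=2: r + 1k = 167.417153… → ⌈·⌉ = 168
j=3: r + 2k = 301.263307… → ⌈·⌉ = 302
j=4: r + 3k = 435.109461… → ⌈·⌉ = 436
j=5: r + 4k = 568.955615… → ⌈·⌉ = 569
j=6: r + 5k = 702.801769… → ⌈·⌉ = 703
j=7: r + 6k = 836.647923… → ⌈·⌉ = 837
j=8: r + 7k = 970.494076… → ⌈·⌉ = 971
j=9: r + 8k = 1104.340230… → ⌈·⌉ = 1105
j=10: r + 9k = 1238.186384… → ⌈·⌉ = 1239
j=11: r + 10k = 1372.032538… → ⌈·⌉ = 1373
j=12: r + 11k = 1505.878692… → ⌈·⌉ = 1506
j=13: r + 12k = 1639.724846… → ⌈·⌉ = 1640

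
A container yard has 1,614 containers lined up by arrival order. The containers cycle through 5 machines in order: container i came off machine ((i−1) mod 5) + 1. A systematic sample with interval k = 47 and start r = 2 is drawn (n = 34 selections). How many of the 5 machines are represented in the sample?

5

Consecutive selections differ by k = 47, so their machine numbers differ by 47 mod 5 = 2.
gcd(47, 5) = 1, so the sample visits 5/1 = 5 distinct residues mod 5.
Start 2 is machine 2; the machines hit are 1, 2, 3, 4, 5.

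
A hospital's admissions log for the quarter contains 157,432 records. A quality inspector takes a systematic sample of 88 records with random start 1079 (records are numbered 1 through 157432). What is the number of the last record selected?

156722

k = 157432/88 = 1789
88th selection = r + (88−1)·k = 1079 + 87×1789 = 1079 + 155643 = 156722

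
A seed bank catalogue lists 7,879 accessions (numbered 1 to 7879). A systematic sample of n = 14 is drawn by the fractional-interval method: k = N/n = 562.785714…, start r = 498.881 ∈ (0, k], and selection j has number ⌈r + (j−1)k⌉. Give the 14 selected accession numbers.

499, 1062, 1625, 2188, 2751, 3313, 3876, 4439, 5002, 5564, 6127, 6690, 7253, 7816

j=1: r + 0k = 498.881 → ⌈·⌉ = 499
j=2: r + 1k = 1061.666714… → ⌈·⌉ = 1062
j=3: r + 2k = 1624.452428… → ⌈·⌉ = 1625
j=4: r + 3k = 2187.238142… → ⌈·⌉ = 2188
j=5: r + 4k = 2750.023857… → ⌈·⌉ = 2751
j=6: r + 5k = 3312.809571… → ⌈·⌉ = 3313
j=7: r + 6k = 3875.595285… → ⌈·⌉ = 3876
j=8: r + 7k = 4438.381 → ⌈·⌉ = 4439
j=9: r + 8k = 5001.166714… → ⌈·⌉ = 5002
j=10: r + 9k = 5563.952428… → ⌈·⌉ = 5564
j=11: r + 10k = 6126.738142… → ⌈·⌉ = 6127
j=12: r + 11k = 6689.523857… → ⌈·⌉ = 6690
j=13: r + 12k = 7252.309571… → ⌈·⌉ = 7253
j=14: r + 13k = 7815.095285… → ⌈·⌉ = 7816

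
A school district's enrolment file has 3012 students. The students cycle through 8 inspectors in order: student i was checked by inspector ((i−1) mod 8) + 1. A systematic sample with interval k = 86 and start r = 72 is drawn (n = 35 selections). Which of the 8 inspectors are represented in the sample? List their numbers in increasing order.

2, 4, 6, 8

Consecutive selections differ by k = 86, so their inspector numbers differ by 86 mod 8 = 6.
gcd(86, 8) = 2, so the sample visits 8/2 = 4 distinct residues mod 8.
Start 72 is inspector 8; the inspectors hit are 2, 4, 6, 8.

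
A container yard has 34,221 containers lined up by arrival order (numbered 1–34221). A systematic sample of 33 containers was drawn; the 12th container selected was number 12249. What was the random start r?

842

k = 34221/33 = 1037
r = 12249 − (12−1)×1037 = 12249 − 11407 = 842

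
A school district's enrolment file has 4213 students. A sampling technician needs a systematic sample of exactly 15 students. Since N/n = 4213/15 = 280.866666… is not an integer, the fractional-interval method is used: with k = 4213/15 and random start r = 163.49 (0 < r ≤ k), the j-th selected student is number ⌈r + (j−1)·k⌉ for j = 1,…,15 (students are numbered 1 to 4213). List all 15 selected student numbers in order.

164, 445, 726, 1007, 1287, 1568, 1849, 2130, 2411, 2692, 2973, 3254, 3534, 3815, 4096

j=1: r + 0k = 163.49 → ⌈·⌉ = 164
j=2: r + 1k = 444.356666… → ⌈·⌉ = 445
j=3: r + 2k = 725.223333… → ⌈·⌉ = 726
j=4: r + 3k = 1006.09 → ⌈·⌉ = 1007
j=5: r + 4k = 1286.956666… → ⌈·⌉ = 1287
j=6: r + 5k = 1567.823333… → ⌈·⌉ = 1568
j=7: r + 6k = 1848.69 → ⌈·⌉ = 1849
j=8: r + 7k = 2129.556666… → ⌈·⌉ = 2130
j=9: r + 8k = 2410.423333… → ⌈·⌉ = 2411
j=10: r + 9k = 2691.29 → ⌈·⌉ = 2692
j=11: r + 10k = 2972.156666… → ⌈·⌉ = 2973
j=12: r + 11k = 3253.023333… → ⌈·⌉ = 3254
j=13: r + 12k = 3533.89 → ⌈·⌉ = 3534
j=14: r + 13k = 3814.756666… → ⌈·⌉ = 3815
j=15: r + 14k = 4095.623333… → ⌈·⌉ = 4096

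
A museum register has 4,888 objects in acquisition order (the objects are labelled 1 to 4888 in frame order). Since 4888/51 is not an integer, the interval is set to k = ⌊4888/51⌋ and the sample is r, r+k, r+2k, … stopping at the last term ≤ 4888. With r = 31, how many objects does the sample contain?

k = ⌊4888/51⌋ = 95
Achieved size = ⌊(4888 − 31)/95⌋ + 1 = ⌊4857/95⌋ + 1 = 51 + 1 = 52
(last selection: 31 + 51×95 = 4876 ≤ 4888; next would be 4971 > 4888)

52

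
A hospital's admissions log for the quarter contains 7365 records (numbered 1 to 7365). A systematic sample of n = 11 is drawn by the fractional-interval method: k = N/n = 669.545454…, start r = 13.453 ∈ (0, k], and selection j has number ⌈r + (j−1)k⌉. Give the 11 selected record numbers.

j=1: r + 0k = 13.453 → ⌈·⌉ = 14
j=2: r + 1k = 682.998454… → ⌈·⌉ = 683
j=3: r + 2k = 1352.543909… → ⌈·⌉ = 1353
j=4: r + 3k = 2022.089363… → ⌈·⌉ = 2023
j=5: r + 4k = 2691.634818… → ⌈·⌉ = 2692
j=6: r + 5k = 3361.180272… → ⌈·⌉ = 3362
j=7: r + 6k = 4030.725727… → ⌈·⌉ = 4031
j=8: r + 7k = 4700.271181… → ⌈·⌉ = 4701
j=9: r + 8k = 5369.816636… → ⌈·⌉ = 5370
j=10: r + 9k = 6039.362090… → ⌈·⌉ = 6040
j=11: r + 10k = 6708.907545… → ⌈·⌉ = 6709

14, 683, 1353, 2023, 2692, 3362, 4031, 4701, 5370, 6040, 6709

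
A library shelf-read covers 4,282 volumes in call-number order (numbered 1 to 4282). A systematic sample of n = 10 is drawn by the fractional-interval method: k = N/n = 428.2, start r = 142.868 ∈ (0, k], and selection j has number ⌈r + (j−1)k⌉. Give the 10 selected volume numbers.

j=1: r + 0k = 142.868 → ⌈·⌉ = 143
j=2: r + 1k = 571.068 → ⌈·⌉ = 572
j=3: r + 2k = 999.268 → ⌈·⌉ = 1000
j=4: r + 3k = 1427.468 → ⌈·⌉ = 1428
j=5: r + 4k = 1855.668 → ⌈·⌉ = 1856
j=6: r + 5k = 2283.868 → ⌈·⌉ = 2284
j=7: r + 6k = 2712.068 → ⌈·⌉ = 2713
j=8: r + 7k = 3140.268 → ⌈·⌉ = 3141
j=9: r + 8k = 3568.468 → ⌈·⌉ = 3569
j=10: r + 9k = 3996.668 → ⌈·⌉ = 3997

143, 572, 1000, 1428, 1856, 2284, 2713, 3141, 3569, 3997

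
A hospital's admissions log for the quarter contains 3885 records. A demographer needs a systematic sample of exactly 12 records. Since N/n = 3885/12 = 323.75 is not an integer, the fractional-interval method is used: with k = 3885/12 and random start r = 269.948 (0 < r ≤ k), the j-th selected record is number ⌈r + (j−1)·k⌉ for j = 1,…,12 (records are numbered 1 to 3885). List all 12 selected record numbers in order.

j=1: r + 0k = 269.948 → ⌈·⌉ = 270
j=2: r + 1k = 593.698 → ⌈·⌉ = 594
j=3: r + 2k = 917.448 → ⌈·⌉ = 918
j=4: r + 3k = 1241.198 → ⌈·⌉ = 1242
j=5: r + 4k = 1564.948 → ⌈·⌉ = 1565
j=6: r + 5k = 1888.698 → ⌈·⌉ = 1889
j=7: r + 6k = 2212.448 → ⌈·⌉ = 2213
j=8: r + 7k = 2536.198 → ⌈·⌉ = 2537
j=9: r + 8k = 2859.948 → ⌈·⌉ = 2860
j=10: r + 9k = 3183.698 → ⌈·⌉ = 3184
j=11: r + 10k = 3507.448 → ⌈·⌉ = 3508
j=12: r + 11k = 3831.198 → ⌈·⌉ = 3832

270, 594, 918, 1242, 1565, 1889, 2213, 2537, 2860, 3184, 3508, 3832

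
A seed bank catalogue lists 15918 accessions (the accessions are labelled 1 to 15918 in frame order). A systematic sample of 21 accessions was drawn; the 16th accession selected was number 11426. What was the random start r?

k = 15918/21 = 758
r = 11426 − (16−1)×758 = 11426 − 11370 = 56

56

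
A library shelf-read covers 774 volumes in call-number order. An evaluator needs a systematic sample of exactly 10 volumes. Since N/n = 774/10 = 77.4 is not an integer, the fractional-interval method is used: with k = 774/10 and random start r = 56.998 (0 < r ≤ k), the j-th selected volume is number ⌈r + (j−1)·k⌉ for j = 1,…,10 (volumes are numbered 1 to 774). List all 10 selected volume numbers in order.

57, 135, 212, 290, 367, 444, 522, 599, 677, 754

j=1: r + 0k = 56.998 → ⌈·⌉ = 57
j=2: r + 1k = 134.398 → ⌈·⌉ = 135
j=3: r + 2k = 211.798 → ⌈·⌉ = 212
j=4: r + 3k = 289.198 → ⌈·⌉ = 290
j=5: r + 4k = 366.598 → ⌈·⌉ = 367
j=6: r + 5k = 443.998 → ⌈·⌉ = 444
j=7: r + 6k = 521.398 → ⌈·⌉ = 522
j=8: r + 7k = 598.798 → ⌈·⌉ = 599
j=9: r + 8k = 676.198 → ⌈·⌉ = 677
j=10: r + 9k = 753.598 → ⌈·⌉ = 754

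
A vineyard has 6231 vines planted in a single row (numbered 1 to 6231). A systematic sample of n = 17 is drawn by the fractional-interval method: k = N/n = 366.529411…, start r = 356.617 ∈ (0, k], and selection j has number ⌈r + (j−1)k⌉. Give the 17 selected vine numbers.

j=1: r + 0k = 356.617 → ⌈·⌉ = 357
j=2: r + 1k = 723.146411… → ⌈·⌉ = 724
j=3: r + 2k = 1089.675823… → ⌈·⌉ = 1090
j=4: r + 3k = 1456.205235… → ⌈·⌉ = 1457
j=5: r + 4k = 1822.734647… → ⌈·⌉ = 1823
j=6: r + 5k = 2189.264058… → ⌈·⌉ = 2190
j=7: r + 6k = 2555.793470… → ⌈·⌉ = 2556
j=8: r + 7k = 2922.322882… → ⌈·⌉ = 2923
j=9: r + 8k = 3288.852294… → ⌈·⌉ = 3289
j=10: r + 9k = 3655.381705… → ⌈·⌉ = 3656
j=11: r + 10k = 4021.911117… → ⌈·⌉ = 4022
j=12: r + 11k = 4388.440529… → ⌈·⌉ = 4389
j=13: r + 12k = 4754.969941… → ⌈·⌉ = 4755
j=14: r + 13k = 5121.499352… → ⌈·⌉ = 5122
j=15: r + 14k = 5488.028764… → ⌈·⌉ = 5489
j=16: r + 15k = 5854.558176… → ⌈·⌉ = 5855
j=17: r + 16k = 6221.087588… → ⌈·⌉ = 6222

357, 724, 1090, 1457, 1823, 2190, 2556, 2923, 3289, 3656, 4022, 4389, 4755, 5122, 5489, 5855, 6222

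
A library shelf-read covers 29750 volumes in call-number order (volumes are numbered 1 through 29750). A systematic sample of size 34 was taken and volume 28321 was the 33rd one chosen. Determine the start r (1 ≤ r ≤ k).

k = 29750/34 = 875
r = 28321 − (33−1)×875 = 28321 − 28000 = 321

321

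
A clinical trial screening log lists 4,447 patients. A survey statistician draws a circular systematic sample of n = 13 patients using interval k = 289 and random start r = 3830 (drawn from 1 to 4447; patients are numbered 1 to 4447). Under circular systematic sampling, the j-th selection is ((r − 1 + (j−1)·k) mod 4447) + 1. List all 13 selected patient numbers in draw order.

3830, 4119, 4408, 250, 539, 828, 1117, 1406, 1695, 1984, 2273, 2562, 2851

Selection 1: 3830
Selection 2: 3830 + 289 = 4119
Selection 3: 4119 + 289 = 4408
Selection 4: 4408 + 289 = 4697 → 4697 − 4447 = 250
Selection 5: 250 + 289 = 539
Selection 6: 539 + 289 = 828
Selection 7: 828 + 289 = 1117
Selection 8: 1117 + 289 = 1406
Selection 9: 1406 + 289 = 1695
Selection 10: 1695 + 289 = 1984
Selection 11: 1984 + 289 = 2273
Selection 12: 2273 + 289 = 2562
Selection 13: 2562 + 289 = 2851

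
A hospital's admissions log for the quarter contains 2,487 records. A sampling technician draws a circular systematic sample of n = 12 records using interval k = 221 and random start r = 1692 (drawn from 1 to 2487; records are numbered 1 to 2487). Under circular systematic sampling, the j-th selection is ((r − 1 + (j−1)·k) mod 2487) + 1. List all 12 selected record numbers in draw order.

Selection 1: 1692
Selection 2: 1692 + 221 = 1913
Selection 3: 1913 + 221 = 2134
Selection 4: 2134 + 221 = 2355
Selection 5: 2355 + 221 = 2576 → 2576 − 2487 = 89
Selection 6: 89 + 221 = 310
Selection 7: 310 + 221 = 531
Selection 8: 531 + 221 = 752
Selection 9: 752 + 221 = 973
Selection 10: 973 + 221 = 1194
Selection 11: 1194 + 221 = 1415
Selection 12: 1415 + 221 = 1636

1692, 1913, 2134, 2355, 89, 310, 531, 752, 973, 1194, 1415, 1636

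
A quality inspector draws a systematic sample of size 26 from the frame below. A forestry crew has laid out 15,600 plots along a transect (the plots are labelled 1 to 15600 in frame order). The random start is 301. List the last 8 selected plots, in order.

k = N/n = 15600/26 = 600
19th selection = 301 + 18×600 = 11101
20th: 11101 + 600 = 11701
21st: 11701 + 600 = 12301
22nd: 12301 + 600 = 12901
23rd: 12901 + 600 = 13501
24th: 13501 + 600 = 14101
25th: 14101 + 600 = 14701
26th: 14701 + 600 = 15301

11101, 11701, 12301, 12901, 13501, 14101, 14701, 15301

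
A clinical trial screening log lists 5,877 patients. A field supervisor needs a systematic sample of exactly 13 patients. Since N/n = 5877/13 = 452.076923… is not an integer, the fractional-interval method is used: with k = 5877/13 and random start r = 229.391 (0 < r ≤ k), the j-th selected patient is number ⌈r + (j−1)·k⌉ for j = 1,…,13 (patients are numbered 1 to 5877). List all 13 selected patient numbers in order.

j=1: r + 0k = 229.391 → ⌈·⌉ = 230
j=2: r + 1k = 681.467923… → ⌈·⌉ = 682
j=3: r + 2k = 1133.544846… → ⌈·⌉ = 1134
j=4: r + 3k = 1585.621769… → ⌈·⌉ = 1586
j=5: r + 4k = 2037.698692… → ⌈·⌉ = 2038
j=6: r + 5k = 2489.775615… → ⌈·⌉ = 2490
j=7: r + 6k = 2941.852538… → ⌈·⌉ = 2942
j=8: r + 7k = 3393.929461… → ⌈·⌉ = 3394
j=9: r + 8k = 3846.006384… → ⌈·⌉ = 3847
j=10: r + 9k = 4298.083307… → ⌈·⌉ = 4299
j=11: r + 10k = 4750.160230… → ⌈·⌉ = 4751
j=12: r + 11k = 5202.237153… → ⌈·⌉ = 5203
j=13: r + 12k = 5654.314076… → ⌈·⌉ = 5655

230, 682, 1134, 1586, 2038, 2490, 2942, 3394, 3847, 4299, 4751, 5203, 5655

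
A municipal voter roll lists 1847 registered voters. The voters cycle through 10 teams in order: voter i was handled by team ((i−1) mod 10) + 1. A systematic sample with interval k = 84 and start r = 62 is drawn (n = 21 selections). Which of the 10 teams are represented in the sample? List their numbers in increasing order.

2, 4, 6, 8, 10

Consecutive selections differ by k = 84, so their team numbers differ by 84 mod 10 = 4.
gcd(84, 10) = 2, so the sample visits 10/2 = 5 distinct residues mod 10.
Start 62 is team 2; the teams hit are 2, 4, 6, 8, 10.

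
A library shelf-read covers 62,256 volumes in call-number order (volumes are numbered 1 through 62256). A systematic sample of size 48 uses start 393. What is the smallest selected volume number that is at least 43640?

44491

k = 62256/48 = 1297
Steps past start: ⌈(43640 − 393)/1297⌉ = ⌈43247/1297⌉ = 34
Selected volume: 393 + 34×1297 = 44491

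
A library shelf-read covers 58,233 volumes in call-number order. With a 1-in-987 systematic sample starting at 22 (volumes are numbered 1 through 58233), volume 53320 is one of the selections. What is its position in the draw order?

55

k = 987
position = (53320 − 22)/987 + 1 = 53298/987 + 1 = 54 + 1 = 55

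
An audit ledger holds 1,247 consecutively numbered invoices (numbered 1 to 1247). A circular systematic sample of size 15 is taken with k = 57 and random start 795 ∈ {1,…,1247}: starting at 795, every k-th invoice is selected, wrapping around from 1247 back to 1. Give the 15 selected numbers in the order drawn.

Selection 1: 795
Selection 2: 795 + 57 = 852
Selection 3: 852 + 57 = 909
Selection 4: 909 + 57 = 966
Selection 5: 966 + 57 = 1023
Selection 6: 1023 + 57 = 1080
Selection 7: 1080 + 57 = 1137
Selection 8: 1137 + 57 = 1194
Selection 9: 1194 + 57 = 1251 → 1251 − 1247 = 4
Selection 10: 4 + 57 = 61
Selection 11: 61 + 57 = 118
Selection 12: 118 + 57 = 175
Selection 13: 175 + 57 = 232
Selection 14: 232 + 57 = 289
Selection 15: 289 + 57 = 346

795, 852, 909, 966, 1023, 1080, 1137, 1194, 4, 61, 118, 175, 232, 289, 346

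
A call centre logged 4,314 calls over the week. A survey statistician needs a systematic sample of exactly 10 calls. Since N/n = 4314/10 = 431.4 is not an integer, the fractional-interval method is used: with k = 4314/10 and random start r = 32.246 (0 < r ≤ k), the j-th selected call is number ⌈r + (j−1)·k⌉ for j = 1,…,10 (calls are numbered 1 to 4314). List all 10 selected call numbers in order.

33, 464, 896, 1327, 1758, 2190, 2621, 3053, 3484, 3915

j=1: r + 0k = 32.246 → ⌈·⌉ = 33
j=2: r + 1k = 463.646 → ⌈·⌉ = 464
j=3: r + 2k = 895.046 → ⌈·⌉ = 896
j=4: r + 3k = 1326.446 → ⌈·⌉ = 1327
j=5: r + 4k = 1757.846 → ⌈·⌉ = 1758
j=6: r + 5k = 2189.246 → ⌈·⌉ = 2190
j=7: r + 6k = 2620.646 → ⌈·⌉ = 2621
j=8: r + 7k = 3052.046 → ⌈·⌉ = 3053
j=9: r + 8k = 3483.446 → ⌈·⌉ = 3484
j=10: r + 9k = 3914.846 → ⌈·⌉ = 3915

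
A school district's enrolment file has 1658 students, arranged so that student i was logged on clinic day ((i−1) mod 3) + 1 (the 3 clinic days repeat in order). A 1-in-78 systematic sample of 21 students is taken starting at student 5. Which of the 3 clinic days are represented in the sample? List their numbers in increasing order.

2

Consecutive selections differ by k = 78, so their clinic day numbers differ by 78 mod 3 = 0.
gcd(78, 3) = 3, so the sample visits 3/3 = 1 distinct residues mod 3.
Start 5 is clinic day 2; the clinic days hit are 2.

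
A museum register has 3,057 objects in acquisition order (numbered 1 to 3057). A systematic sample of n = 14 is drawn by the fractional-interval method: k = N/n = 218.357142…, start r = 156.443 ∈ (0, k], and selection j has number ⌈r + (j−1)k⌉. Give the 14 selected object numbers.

157, 375, 594, 812, 1030, 1249, 1467, 1685, 1904, 2122, 2341, 2559, 2777, 2996

j=1: r + 0k = 156.443 → ⌈·⌉ = 157
j=2: r + 1k = 374.800142… → ⌈·⌉ = 375
j=3: r + 2k = 593.157285… → ⌈·⌉ = 594
j=4: r + 3k = 811.514428… → ⌈·⌉ = 812
j=5: r + 4k = 1029.871571… → ⌈·⌉ = 1030
j=6: r + 5k = 1248.228714… → ⌈·⌉ = 1249
j=7: r + 6k = 1466.585857… → ⌈·⌉ = 1467
j=8: r + 7k = 1684.943 → ⌈·⌉ = 1685
j=9: r + 8k = 1903.300142… → ⌈·⌉ = 1904
j=10: r + 9k = 2121.657285… → ⌈·⌉ = 2122
j=11: r + 10k = 2340.014428… → ⌈·⌉ = 2341
j=12: r + 11k = 2558.371571… → ⌈·⌉ = 2559
j=13: r + 12k = 2776.728714… → ⌈·⌉ = 2777
j=14: r + 13k = 2995.085857… → ⌈·⌉ = 2996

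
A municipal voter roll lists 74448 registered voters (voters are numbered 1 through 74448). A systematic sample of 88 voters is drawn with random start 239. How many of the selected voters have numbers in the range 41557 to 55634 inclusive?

17

k = 74448/88 = 846
First selection ≥ 41557: 239 + ⌈(41557−239)/846⌉·846 = 239 + 49×846 = 41693
Last selection ≤ 55634: 239 + ⌊(55634−239)/846⌋·846 = 239 + 65×846 = 55229
Count = 65 − 49 + 1 = 17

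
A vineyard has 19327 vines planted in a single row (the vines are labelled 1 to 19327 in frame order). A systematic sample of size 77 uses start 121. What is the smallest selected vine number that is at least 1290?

k = 19327/77 = 251
Steps past start: ⌈(1290 − 121)/251⌉ = ⌈1169/251⌉ = 5
Selected vine: 121 + 5×251 = 1376

1376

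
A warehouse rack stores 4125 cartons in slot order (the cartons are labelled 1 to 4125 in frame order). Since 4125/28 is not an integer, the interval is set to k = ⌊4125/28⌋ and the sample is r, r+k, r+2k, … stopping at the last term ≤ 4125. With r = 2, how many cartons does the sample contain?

29

k = ⌊4125/28⌋ = 147
Achieved size = ⌊(4125 − 2)/147⌋ + 1 = ⌊4123/147⌋ + 1 = 28 + 1 = 29
(last selection: 2 + 28×147 = 4118 ≤ 4125; next would be 4265 > 4125)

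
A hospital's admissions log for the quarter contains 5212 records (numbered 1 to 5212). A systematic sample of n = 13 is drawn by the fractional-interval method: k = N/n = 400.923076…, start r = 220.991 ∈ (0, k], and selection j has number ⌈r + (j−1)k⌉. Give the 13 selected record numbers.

221, 622, 1023, 1424, 1825, 2226, 2627, 3028, 3429, 3830, 4231, 4632, 5033

j=1: r + 0k = 220.991 → ⌈·⌉ = 221
j=2: r + 1k = 621.914076… → ⌈·⌉ = 622
j=3: r + 2k = 1022.837153… → ⌈·⌉ = 1023
j=4: r + 3k = 1423.760230… → ⌈·⌉ = 1424
j=5: r + 4k = 1824.683307… → ⌈·⌉ = 1825
j=6: r + 5k = 2225.606384… → ⌈·⌉ = 2226
j=7: r + 6k = 2626.529461… → ⌈·⌉ = 2627
j=8: r + 7k = 3027.452538… → ⌈·⌉ = 3028
j=9: r + 8k = 3428.375615… → ⌈·⌉ = 3429
j=10: r + 9k = 3829.298692… → ⌈·⌉ = 3830
j=11: r + 10k = 4230.221769… → ⌈·⌉ = 4231
j=12: r + 11k = 4631.144846… → ⌈·⌉ = 4632
j=13: r + 12k = 5032.067923… → ⌈·⌉ = 5033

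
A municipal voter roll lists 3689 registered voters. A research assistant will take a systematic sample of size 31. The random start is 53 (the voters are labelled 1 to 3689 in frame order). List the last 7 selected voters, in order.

k = N/n = 3689/31 = 119
25th selection = 53 + 24×119 = 2909
26th: 2909 + 119 = 3028
27th: 3028 + 119 = 3147
28th: 3147 + 119 = 3266
29th: 3266 + 119 = 3385
30th: 3385 + 119 = 3504
31st: 3504 + 119 = 3623

2909, 3028, 3147, 3266, 3385, 3504, 3623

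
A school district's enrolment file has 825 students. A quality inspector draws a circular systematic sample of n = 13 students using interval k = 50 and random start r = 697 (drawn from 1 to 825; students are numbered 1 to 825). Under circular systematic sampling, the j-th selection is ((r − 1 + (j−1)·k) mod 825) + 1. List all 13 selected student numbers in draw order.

Selection 1: 697
Selection 2: 697 + 50 = 747
Selection 3: 747 + 50 = 797
Selection 4: 797 + 50 = 847 → 847 − 825 = 22
Selection 5: 22 + 50 = 72
Selection 6: 72 + 50 = 122
Selection 7: 122 + 50 = 172
Selection 8: 172 + 50 = 222
Selection 9: 222 + 50 = 272
Selection 10: 272 + 50 = 322
Selection 11: 322 + 50 = 372
Selection 12: 372 + 50 = 422
Selection 13: 422 + 50 = 472

697, 747, 797, 22, 72, 122, 172, 222, 272, 322, 372, 422, 472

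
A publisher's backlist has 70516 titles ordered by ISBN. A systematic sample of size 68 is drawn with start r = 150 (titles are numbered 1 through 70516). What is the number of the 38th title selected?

k = 70516/68 = 1037
38th selection = r + (38−1)·k = 150 + 37×1037 = 150 + 38369 = 38519

38519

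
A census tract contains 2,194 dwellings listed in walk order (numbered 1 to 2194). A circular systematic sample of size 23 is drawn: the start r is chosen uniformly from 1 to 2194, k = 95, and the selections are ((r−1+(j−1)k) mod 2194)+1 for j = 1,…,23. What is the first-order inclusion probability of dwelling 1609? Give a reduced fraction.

For each position j, as r ranges over 1…2194 the j-th selection hits every dwelling exactly once, so dwelling 1609 is selected for exactly 23 of the 2194 starts.
Inclusion probability = 23/2194.

23/2194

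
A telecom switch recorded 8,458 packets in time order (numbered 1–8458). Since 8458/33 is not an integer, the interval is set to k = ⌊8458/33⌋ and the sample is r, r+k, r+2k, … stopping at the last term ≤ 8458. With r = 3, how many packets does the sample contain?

k = ⌊8458/33⌋ = 256
Achieved size = ⌊(8458 − 3)/256⌋ + 1 = ⌊8455/256⌋ + 1 = 33 + 1 = 34
(last selection: 3 + 33×256 = 8451 ≤ 8458; next would be 8707 > 8458)

34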